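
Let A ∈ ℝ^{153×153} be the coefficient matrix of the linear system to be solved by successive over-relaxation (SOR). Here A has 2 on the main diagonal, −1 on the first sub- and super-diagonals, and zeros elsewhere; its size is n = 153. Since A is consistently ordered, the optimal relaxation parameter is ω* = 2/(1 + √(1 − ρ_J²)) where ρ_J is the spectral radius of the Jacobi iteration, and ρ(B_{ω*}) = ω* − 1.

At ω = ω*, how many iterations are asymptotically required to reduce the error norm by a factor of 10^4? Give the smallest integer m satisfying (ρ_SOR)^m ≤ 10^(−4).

spectrum of D⁻¹(L+U) = {cos(kπ/154) : 1≤k≤153}; ρ_J = cos(π/154) = 0.9997919.
root = sin(π/154) = 0.0203985  (since 1−cos² = sin²).
Young: ω* = 2/(1+√(1−ρ_J²)) = 2/(1+0.0203985) = 2/1.0203985 = 1.9600186.
ρ_SOR = ω* − 1 ≈ 0.9600186.
Need (0.9600186)^m ≤ 10^(−4): m ≥ 4·ln10/|ln 0.9600186| = 9.21034/0.0408026 = 225.729 ⇒ m = 226.

m = 226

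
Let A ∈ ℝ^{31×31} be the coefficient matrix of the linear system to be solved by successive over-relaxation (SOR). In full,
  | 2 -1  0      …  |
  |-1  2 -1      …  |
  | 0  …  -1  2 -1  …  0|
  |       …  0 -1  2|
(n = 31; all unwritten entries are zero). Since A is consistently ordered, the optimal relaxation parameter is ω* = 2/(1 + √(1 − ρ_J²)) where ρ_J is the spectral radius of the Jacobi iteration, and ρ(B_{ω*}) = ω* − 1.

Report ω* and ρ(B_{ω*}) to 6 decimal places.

ω* = 1.821465, ρ_SOR = 0.821465

n=31: λ(B_J) = 1 − λ(A)/2 = cos(kπ/32); k=1 gives ρ_J = 0.995185.
√(1−ρ_J²) = |sin(π/32)| = 0.0980171
ω* = 2/(1+0.0980171) = 1.821465
At ω = 1.821465 every |λ(B_ω)| = ω−1, so ρ_SOR = 0.821465.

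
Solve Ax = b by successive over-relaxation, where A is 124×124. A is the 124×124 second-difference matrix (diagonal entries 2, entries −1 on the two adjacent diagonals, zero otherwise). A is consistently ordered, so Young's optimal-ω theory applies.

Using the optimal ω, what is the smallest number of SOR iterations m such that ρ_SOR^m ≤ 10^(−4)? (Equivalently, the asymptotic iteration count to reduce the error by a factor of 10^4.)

m = 184

n=124: λ(B_J) = 1 − λ(A)/2 = cos(kπ/125); k=1 gives ρ_J = 0.9996842.
√(1−ρ_J²) simplifies to sin(π/125) = 0.0251301.
ω* = 2/(1+0.0251301) = 1.9509719
ρ_SOR = ω* − 1 ≈ 0.9509719.
m ≥ 4·ln10 / (−ln 0.9509719) = 183.215; smallest integer m = 184.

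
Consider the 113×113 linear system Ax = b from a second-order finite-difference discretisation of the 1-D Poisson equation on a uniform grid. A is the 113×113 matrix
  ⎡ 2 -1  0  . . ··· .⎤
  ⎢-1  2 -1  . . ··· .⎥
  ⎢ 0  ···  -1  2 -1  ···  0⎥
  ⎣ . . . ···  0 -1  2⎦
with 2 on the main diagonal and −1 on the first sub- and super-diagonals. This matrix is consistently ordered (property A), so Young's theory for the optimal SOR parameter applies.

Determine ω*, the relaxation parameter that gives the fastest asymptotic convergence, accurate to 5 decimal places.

ω* = 1.94637

With n=113, ρ(Jacobi) = cos(π/114) = 0.99962.
√(1−ρ_J²) simplifies to sin(π/114) = 0.027554.
Then 2/(1+√(1−ρ_J²)) = 2/(1+0.027554); ω* = 2/1.027554 = 1.94637.
ρ_SOR = ω* − 1 ≈ 0.94637.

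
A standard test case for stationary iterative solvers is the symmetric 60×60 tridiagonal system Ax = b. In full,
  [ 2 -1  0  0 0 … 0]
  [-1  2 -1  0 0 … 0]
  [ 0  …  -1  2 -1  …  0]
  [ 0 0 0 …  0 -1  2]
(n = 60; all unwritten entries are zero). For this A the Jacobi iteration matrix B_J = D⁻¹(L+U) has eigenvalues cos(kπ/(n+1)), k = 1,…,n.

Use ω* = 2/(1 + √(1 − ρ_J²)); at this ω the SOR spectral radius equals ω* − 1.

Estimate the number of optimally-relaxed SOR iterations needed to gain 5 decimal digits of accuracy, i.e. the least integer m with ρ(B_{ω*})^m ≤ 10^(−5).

m = 112

n=60: λ(B_J) = 1 − λ(A)/2 = cos(kπ/61); k=1 gives ρ_J = 0.9986741.
1 − cos²(π/61) = sin²(π/61) ⇒ √(1−ρ_J²) = sin(π/61) = 0.0514788.
ω* = 2/(1 + 0.0514788) = 2/1.0514788 = 1.9020830.
ρ_SOR = ω* − 1 = 1.9020830 − 1 = 0.9020830.
ρ_SOR^m ≤ 10^(−5) ⇔ m ≥ 5·ln10/(−ln 0.9020830) = 11.5129/0.103049 = 111.723; m = ⌈111.723⌉ = 112.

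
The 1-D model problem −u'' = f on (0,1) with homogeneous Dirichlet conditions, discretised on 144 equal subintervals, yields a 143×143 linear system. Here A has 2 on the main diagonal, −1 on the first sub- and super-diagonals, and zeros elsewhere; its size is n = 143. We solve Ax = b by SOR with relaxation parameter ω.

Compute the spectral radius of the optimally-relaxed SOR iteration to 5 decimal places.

ρ_SOR = 0.95730

[ρ_J] n=143: ρ(B_J) = cos(π/(n+1)) = cos(π/144) = 0.99976.
root = sin(π/144) = 0.021815  (since 1−cos² = sin²).
ω* = 2/(1 + 0.021815) = 2/1.021815 = 1.95730.
and ρ(B_{ω*}) = 1.95730 − 1 = 0.95730.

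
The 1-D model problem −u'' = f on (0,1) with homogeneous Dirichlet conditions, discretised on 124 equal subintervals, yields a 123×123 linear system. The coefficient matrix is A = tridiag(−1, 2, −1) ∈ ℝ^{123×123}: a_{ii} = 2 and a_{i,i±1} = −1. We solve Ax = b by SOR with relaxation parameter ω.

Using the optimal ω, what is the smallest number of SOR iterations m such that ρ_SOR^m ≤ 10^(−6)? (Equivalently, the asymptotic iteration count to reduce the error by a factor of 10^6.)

m = 273

n=123: λ(B_J) = 1 − λ(A)/2 = cos(kπ/124); k=1 gives ρ_J = 0.9996791.
1 − cos²(π/124) = sin²(π/124) ⇒ √(1−ρ_J²) = sin(π/124) = 0.0253327.
Young: ω* = 2/(1+√(1−ρ_J²)) = 2/(1+0.0253327) = 2/1.0253327 = 1.9505864.
ρ(B_{ω*}) = ω*−1 = 0.9505864
ρ_SOR^m ≤ 10^(−6) ⇔ m ≥ 6·ln10/(−ln 0.9505864) = 13.8155/0.0506762 = 272.623; m = ⌈272.623⌉ = 273.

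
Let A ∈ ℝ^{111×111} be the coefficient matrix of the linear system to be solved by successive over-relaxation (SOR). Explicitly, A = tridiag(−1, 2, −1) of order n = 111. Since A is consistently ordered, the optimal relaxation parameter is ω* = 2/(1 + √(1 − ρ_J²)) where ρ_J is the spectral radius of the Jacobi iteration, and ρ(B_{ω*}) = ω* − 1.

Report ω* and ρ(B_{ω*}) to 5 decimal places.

ω* = 1.94544, ρ_SOR = 0.94544

spectrum of D⁻¹(L+U) = {cos(kπ/112) : 1≤k≤111}; ρ_J = cos(π/112) = 0.99961.
1 − cos²(π/112) = sin²(π/112) ⇒ √(1−ρ_J²) = sin(π/112) = 0.028046.
ω* = 2/(1 + 0.028046) = 2/1.028046 = 1.94544.
At ω = 1.94544 every |λ(B_ω)| = ω−1, so ρ_SOR = 0.94544.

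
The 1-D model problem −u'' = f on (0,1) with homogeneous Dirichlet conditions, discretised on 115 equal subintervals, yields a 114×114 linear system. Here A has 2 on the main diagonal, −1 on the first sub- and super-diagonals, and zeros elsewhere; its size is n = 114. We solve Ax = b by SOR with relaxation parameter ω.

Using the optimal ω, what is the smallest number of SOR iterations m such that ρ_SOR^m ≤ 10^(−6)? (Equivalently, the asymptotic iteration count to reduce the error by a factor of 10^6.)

m = 253

With n=114, ρ(Jacobi) = cos(π/115) = 0.9996269.
√(1−ρ_J²) simplifies to sin(π/115) = 0.0273148.
ω* = 2/(1+0.0273148) = 1.9468229
[ρ_SOR] ω* − 1 = 0.9468229.
For 6 digits: m = 6·ln10 / (−ln 0.9468229) = 13.8155/0.0546432 = 252.831; round up → m = 253.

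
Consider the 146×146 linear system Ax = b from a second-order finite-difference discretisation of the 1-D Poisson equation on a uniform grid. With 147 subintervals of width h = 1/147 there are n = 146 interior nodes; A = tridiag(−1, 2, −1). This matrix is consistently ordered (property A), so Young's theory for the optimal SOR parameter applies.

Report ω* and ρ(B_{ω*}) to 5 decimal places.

spectrum of D⁻¹(L+U) = {cos(kπ/147) : 1≤k≤146}; ρ_J = cos(π/147) = 0.99977.
√(1−ρ_J²) simplifies to sin(π/147) = 0.021370.
[ω*] 2 ÷ (1 + 0.021370) = 2 ÷ 1.021370 = 1.95815.
ρ(B_{ω*}) = ω*−1 = 0.95815

ω* = 1.95815, ρ_SOR = 0.95815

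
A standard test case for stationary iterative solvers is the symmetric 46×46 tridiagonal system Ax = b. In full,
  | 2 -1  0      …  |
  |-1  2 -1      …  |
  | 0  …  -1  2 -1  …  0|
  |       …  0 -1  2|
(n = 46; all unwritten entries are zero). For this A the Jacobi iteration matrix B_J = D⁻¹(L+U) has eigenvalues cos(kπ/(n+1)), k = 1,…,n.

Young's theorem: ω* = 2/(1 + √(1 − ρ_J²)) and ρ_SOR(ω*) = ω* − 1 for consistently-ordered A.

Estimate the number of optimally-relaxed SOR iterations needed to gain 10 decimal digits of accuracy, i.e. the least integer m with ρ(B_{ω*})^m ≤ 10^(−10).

m = 173

ρ_J = max_k |cos(kπ/47)| = cos(π/47) = 0.9977669
1 − cos²(π/47) = sin²(π/47) ⇒ √(1−ρ_J²) = sin(π/47) = 0.0667926.
[ω*] 2 ÷ (1 + 0.0667926) = 2 ÷ 1.0667926 = 1.8747787.
and ρ(B_{ω*}) = 1.8747787 − 1 = 0.8747787.
10·ln10 = 23.0259; −ln(0.8747787) = 0.133784; m = ⌈23.0259/0.133784⌉ = ⌈172.113⌉ = 173.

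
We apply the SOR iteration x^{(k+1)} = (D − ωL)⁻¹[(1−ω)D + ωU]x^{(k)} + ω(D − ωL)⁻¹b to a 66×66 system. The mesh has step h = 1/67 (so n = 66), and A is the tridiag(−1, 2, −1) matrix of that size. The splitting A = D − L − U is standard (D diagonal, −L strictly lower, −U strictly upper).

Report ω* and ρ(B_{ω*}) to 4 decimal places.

ω* = 1.9105, ρ_SOR = 0.9105

ρ_J = max_k |cos(kπ/67)| = cos(π/67) = 0.9989
√(1−ρ_J²) simplifies to sin(π/67) = 0.04687.
ω* = 2 / (1 + 0.04687) = 2 / 1.04687 ≈ 1.9105.
and ρ(B_{ω*}) = 1.9105 − 1 = 0.9105.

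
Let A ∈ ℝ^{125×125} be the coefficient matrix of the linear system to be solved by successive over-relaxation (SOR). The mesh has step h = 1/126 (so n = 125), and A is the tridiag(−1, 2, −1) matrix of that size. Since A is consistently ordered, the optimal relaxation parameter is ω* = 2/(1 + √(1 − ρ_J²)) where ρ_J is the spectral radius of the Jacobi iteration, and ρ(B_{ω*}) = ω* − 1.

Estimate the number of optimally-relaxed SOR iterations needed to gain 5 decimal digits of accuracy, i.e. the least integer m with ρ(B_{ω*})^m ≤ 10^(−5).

B_J for the 125×125 system has eigenvalues cos(kπ/126); ρ_J = cos(π/126) = 0.9996892.
1 − cos²(π/126) = sin²(π/126) ⇒ √(1−ρ_J²) = sin(π/126) = 0.0249307.
ω* = 2/(1 + 0.0249307) = 2/1.0249307 = 1.9513514.
and ρ(B_{ω*}) = 1.9513514 − 1 = 0.9513514.
Need (0.9513514)^m ≤ 10^(−5): m ≥ 5·ln10/|ln 0.9513514| = 11.5129/0.0498718 = 230.850 ⇒ m = 231.

m = 231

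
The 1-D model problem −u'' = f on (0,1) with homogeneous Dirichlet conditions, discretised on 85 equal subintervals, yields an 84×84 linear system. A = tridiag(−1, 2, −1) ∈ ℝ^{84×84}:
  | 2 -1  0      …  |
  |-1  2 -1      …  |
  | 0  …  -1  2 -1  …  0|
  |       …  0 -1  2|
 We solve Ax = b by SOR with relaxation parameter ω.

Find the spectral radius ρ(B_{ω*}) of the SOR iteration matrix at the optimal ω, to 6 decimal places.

ρ_SOR = 0.928731

[ρ_J] n=84: ρ(B_J) = cos(π/(n+1)) = cos(π/85) = 0.999317.
√(1−ρ_J²) simplifies to sin(π/85) = 0.0369515.
So ω* = 2/1.0369515 = 1.928731 (Young).
ρ_SOR = ω* − 1 = 1.928731 − 1 = 0.928731.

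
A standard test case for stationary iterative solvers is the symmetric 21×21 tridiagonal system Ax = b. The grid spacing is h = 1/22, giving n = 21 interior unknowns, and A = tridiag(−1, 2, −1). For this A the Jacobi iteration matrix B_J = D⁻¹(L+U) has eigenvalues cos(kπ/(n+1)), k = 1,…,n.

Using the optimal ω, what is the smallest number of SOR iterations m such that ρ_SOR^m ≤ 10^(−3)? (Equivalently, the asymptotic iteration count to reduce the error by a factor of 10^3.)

[ρ_J] n=21: ρ(B_J) = cos(π/(n+1)) = cos(π/22) = 0.9898214.
1 − cos²(π/22) = sin²(π/22) ⇒ √(1−ρ_J²) = sin(π/22) = 0.1423148.
[ω*] 2 ÷ (1 + 0.1423148) = 2 ÷ 1.1423148 = 1.7508309.
and ρ(B_{ω*}) = 1.7508309 − 1 = 0.7508309.
(0.7508309)^m ≤ 10^{−3}  ⇒  m·ln(0.7508309) ≤ −3·ln10  ⇒  m ≥ 24.105  ⇒  m = 25

m = 25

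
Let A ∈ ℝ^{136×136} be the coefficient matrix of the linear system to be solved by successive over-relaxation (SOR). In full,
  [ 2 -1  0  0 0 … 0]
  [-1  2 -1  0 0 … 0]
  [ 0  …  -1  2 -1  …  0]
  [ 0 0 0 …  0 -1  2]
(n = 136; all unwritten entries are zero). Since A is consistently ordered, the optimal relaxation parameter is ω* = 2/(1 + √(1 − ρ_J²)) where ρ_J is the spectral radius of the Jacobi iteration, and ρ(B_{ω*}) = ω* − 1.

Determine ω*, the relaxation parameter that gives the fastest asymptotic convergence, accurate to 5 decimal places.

ω* = 1.95517

[ρ_J] n=136: ρ(B_J) = cos(π/(n+1)) = cos(π/137) = 0.99974.
√(1−ρ_J²) simplifies to sin(π/137) = 0.022929.
ω* = 2/(1 + 0.022929) = 2/1.022929 = 1.95517.
ρ(B_{ω*}) = ω*−1 = 0.95517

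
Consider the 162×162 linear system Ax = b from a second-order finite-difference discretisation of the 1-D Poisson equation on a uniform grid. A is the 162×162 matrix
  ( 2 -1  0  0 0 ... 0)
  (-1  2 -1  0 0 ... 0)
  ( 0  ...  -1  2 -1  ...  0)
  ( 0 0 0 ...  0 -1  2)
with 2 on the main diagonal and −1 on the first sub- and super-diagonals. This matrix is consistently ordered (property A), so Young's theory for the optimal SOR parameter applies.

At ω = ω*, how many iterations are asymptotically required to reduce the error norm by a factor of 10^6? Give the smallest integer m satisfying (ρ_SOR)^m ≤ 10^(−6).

m = 359

ρ_J = max_k |cos(kπ/163)| = cos(π/163) = 0.9998143
√(1 − cos²(π/163)) = sin(π/163) ≈ 0.0192724.
Then 2/(1+√(1−ρ_J²)) = 2/(1+0.0192724); ω* = 2/1.0192724 = 1.9621840.
At ω = 1.9621840 every |λ(B_ω)| = ω−1, so ρ_SOR = 0.9621840.
ρ_SOR^m ≤ 10^(−6) ⇔ m ≥ 6·ln10/(−ln 0.9621840) = 13.8155/0.0385496 = 358.382; m = ⌈358.382⌉ = 359.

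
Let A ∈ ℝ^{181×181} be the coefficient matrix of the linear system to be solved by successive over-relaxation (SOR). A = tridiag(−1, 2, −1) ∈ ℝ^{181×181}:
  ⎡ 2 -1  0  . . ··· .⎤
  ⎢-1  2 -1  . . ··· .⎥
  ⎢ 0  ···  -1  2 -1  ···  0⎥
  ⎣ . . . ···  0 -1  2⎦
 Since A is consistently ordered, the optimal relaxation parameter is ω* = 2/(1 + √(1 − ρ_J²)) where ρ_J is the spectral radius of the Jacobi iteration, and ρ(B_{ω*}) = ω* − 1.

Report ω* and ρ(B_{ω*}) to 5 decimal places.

ω* = 1.96606, ρ_SOR = 0.96606

B_J for the 181×181 system has eigenvalues cos(kπ/182); ρ_J = cos(π/182) = 0.99985.
1 − cos²(π/182) = sin²(π/182) ⇒ √(1−ρ_J²) = sin(π/182) = 0.017261.
Young: ω* = 2/(1+√(1−ρ_J²)) = 2/(1+0.017261) = 2/1.017261 = 1.96606.
ρ_SOR = ω* − 1 ≈ 0.96606.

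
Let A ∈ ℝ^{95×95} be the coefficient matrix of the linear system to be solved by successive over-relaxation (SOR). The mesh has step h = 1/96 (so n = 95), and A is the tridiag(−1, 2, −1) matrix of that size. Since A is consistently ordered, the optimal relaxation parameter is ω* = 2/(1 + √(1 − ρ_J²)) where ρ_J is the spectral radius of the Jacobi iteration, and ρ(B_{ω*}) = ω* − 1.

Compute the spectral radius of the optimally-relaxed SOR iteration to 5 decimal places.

[ρ_J] n=95: ρ(B_J) = cos(π/(n+1)) = cos(π/96) = 0.99946.
√(1−ρ_J²) = |sin(π/96)| = 0.032719
[ω*] 2 ÷ (1 + 0.032719) = 2 ÷ 1.032719 = 1.93664.
and ρ(B_{ω*}) = 1.93664 − 1 = 0.93664.

ρ_SOR = 0.93664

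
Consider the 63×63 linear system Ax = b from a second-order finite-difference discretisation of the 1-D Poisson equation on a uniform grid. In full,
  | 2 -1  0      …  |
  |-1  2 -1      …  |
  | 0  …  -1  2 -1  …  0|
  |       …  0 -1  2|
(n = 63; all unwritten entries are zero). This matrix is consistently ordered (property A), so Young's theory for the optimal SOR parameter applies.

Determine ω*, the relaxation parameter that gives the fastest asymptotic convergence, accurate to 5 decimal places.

B_J for the 63×63 system has eigenvalues cos(kπ/64); ρ_J = cos(π/64) = 0.99880.
√(1−ρ_J²) simplifies to sin(π/64) = 0.049068.
Then 2/(1+√(1−ρ_J²)) = 2/(1+0.049068); ω* = 2/1.049068 = 1.90645.
At ω = 1.90645 every |λ(B_ω)| = ω−1, so ρ_SOR = 0.90645.

ω* = 1.90645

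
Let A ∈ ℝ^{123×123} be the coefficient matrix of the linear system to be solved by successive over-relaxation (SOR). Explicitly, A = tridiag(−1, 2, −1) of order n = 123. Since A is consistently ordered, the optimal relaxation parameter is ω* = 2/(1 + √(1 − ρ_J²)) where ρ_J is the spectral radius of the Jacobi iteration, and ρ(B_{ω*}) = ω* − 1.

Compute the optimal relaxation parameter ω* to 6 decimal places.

½·tridiag(1,0,1) at n=123: λ_k = cos(kπ/124); max |λ| at k=1 ⇒ ρ_J = cos(π/124) ≈ 0.999679.
√(1−ρ_J²) simplifies to sin(π/124) = 0.0253327.
ω* = 2/(1+0.0253327) = 1.950586
ρ_SOR = ω* − 1 ≈ 0.950586.

ω* = 1.950586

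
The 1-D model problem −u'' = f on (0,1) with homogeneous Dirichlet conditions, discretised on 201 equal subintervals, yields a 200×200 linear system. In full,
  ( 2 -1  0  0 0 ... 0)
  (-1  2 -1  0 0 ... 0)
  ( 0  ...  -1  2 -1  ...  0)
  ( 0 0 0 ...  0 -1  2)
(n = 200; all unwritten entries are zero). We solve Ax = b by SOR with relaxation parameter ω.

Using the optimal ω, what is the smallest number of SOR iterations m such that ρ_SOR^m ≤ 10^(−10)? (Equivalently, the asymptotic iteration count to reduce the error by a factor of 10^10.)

With n=200, ρ(Jacobi) = cos(π/201) = 0.9998779.
√(1−ρ_J²) = |sin(π/201)| = 0.0156292
ω* = 2 / (1 + 0.0156292) = 2 / 1.0156292 ≈ 1.9692226.
ρ(B_{ω*}) = ω*−1 = 0.9692226
Need (0.9692226)^m ≤ 10^(−10): m ≥ 10·ln10/|ln 0.9692226| = 23.0259/0.031261 = 736.570 ⇒ m = 737.

m = 737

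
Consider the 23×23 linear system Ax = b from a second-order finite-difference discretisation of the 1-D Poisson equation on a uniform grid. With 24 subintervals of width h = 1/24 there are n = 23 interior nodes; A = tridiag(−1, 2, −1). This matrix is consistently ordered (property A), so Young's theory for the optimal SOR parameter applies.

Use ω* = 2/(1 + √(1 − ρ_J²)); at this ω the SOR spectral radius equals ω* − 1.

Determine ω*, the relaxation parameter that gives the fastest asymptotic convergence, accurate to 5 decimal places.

ω* = 1.76909

ρ_J = max_k |cos(kπ/24)| = cos(π/24) = 0.99144
√(1 − cos²(π/24)) = sin(π/24) ≈ 0.130526.
So ω* = 2/1.130526 = 1.76909 (Young).
At ω = 1.76909 every |λ(B_ω)| = ω−1, so ρ_SOR = 0.76909.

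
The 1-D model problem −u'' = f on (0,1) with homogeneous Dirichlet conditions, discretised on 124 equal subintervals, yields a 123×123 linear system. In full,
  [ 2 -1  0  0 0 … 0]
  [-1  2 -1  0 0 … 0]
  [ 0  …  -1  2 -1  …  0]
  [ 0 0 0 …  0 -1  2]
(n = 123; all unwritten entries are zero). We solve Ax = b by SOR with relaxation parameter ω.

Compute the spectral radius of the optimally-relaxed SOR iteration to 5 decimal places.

½·tridiag(1,0,1) at n=123: λ_k = cos(kπ/124); max |λ| at k=1 ⇒ ρ_J = cos(π/124) ≈ 0.99968.
√(1 − cos²(π/124)) = sin(π/124) ≈ 0.025333.
ω* = 2/(1 + 0.025333) = 2/1.025333 = 1.95059.
At ω = 1.95059 every |λ(B_ω)| = ω−1, so ρ_SOR = 0.95059.

ρ_SOR = 0.95059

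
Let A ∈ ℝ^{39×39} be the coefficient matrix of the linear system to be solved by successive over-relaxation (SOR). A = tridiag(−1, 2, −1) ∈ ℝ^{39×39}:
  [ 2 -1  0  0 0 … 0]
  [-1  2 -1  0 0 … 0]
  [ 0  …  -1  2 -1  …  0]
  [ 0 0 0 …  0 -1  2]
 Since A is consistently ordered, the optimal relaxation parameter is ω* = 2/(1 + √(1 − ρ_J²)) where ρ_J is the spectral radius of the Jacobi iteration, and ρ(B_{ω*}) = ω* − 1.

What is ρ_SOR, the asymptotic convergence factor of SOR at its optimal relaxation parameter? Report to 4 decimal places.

[ρ_J] n=39: ρ(B_J) = cos(π/(n+1)) = cos(π/40) = 0.9969.
root = sin(π/40) = 0.07846  (since 1−cos² = sin²).
[ω*] 2 ÷ (1 + 0.07846) = 2 ÷ 1.07846 = 1.8545.
ρ(B_{ω*}) = ω*−1 = 0.8545

ρ_SOR = 0.8545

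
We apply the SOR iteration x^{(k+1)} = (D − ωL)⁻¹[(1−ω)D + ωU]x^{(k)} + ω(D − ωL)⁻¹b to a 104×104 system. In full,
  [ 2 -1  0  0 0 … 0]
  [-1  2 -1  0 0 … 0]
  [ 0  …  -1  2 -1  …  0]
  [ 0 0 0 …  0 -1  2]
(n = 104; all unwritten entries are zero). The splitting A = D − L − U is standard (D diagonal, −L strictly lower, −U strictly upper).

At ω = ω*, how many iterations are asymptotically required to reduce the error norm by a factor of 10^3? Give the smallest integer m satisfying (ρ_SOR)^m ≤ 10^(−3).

spectrum of D⁻¹(L+U) = {cos(kπ/105) : 1≤k≤104}; ρ_J = cos(π/105) = 0.9995524.
√(1−ρ_J²) simplifies to sin(π/105) = 0.0299155.
ω* = 2/(1+0.0299155) = 1.9419069
[ρ_SOR] ω* − 1 = 0.9419069.
(0.9419069)^m ≤ 10^{−3}  ⇒  m·ln(0.9419069) ≤ −3·ln10  ⇒  m ≥ 115.420  ⇒  m = 116

m = 116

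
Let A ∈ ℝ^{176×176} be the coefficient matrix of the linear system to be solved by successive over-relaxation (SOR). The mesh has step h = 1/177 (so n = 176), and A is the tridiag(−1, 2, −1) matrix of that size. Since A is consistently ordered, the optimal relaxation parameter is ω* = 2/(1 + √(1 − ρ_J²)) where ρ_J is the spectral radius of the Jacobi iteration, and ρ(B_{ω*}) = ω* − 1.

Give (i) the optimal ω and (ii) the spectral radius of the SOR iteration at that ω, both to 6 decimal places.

ω* = 1.965123, ρ_SOR = 0.965123

ρ_J = max_k |cos(kπ/177)| = cos(π/177) = 0.999842
√(1 − cos²(π/177)) = sin(π/177) ≈ 0.0177482.
[ω*] 2 ÷ (1 + 0.0177482) = 2 ÷ 1.0177482 = 1.965123.
ρ_SOR = ω* − 1 = 1.965123 − 1 = 0.965123.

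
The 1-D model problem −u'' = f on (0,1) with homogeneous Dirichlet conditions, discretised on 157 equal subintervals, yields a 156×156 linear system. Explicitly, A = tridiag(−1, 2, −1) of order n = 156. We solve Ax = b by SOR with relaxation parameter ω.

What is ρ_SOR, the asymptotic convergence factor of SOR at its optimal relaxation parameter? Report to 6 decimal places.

ρ_SOR = 0.960767

½·tridiag(1,0,1) at n=156: λ_k = cos(kπ/157); max |λ| at k=1 ⇒ ρ_J = cos(π/157) ≈ 0.999800.
1 − cos²(π/157) = sin²(π/157) ⇒ √(1−ρ_J²) = sin(π/157) = 0.0200088.
So ω* = 2/1.0200088 = 1.960767 (Young).
ρ_SOR = ω* − 1 = 1.960767 − 1 = 0.960767.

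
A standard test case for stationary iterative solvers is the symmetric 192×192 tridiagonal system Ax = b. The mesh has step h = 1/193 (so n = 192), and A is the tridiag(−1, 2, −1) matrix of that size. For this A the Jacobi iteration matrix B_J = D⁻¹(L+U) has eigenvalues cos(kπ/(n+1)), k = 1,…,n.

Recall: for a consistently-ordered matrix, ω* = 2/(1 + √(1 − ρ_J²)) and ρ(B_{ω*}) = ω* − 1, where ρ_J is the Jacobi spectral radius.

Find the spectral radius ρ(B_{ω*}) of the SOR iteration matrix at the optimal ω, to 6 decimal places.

ρ_SOR = 0.967967

ρ_J = max_k |cos(kπ/193)| = cos(π/193) = 0.999868
√(1 − cos²(π/193)) = sin(π/193) ≈ 0.0162770.
ω* = 2/(1 + 0.0162770) = 2/1.0162770 = 1.967967.
[ρ_SOR] ω* − 1 = 0.967967.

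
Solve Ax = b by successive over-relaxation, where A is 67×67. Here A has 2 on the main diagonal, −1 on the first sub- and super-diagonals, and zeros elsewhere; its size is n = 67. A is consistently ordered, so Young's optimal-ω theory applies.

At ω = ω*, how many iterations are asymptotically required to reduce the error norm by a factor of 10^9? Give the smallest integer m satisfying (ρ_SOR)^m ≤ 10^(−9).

m = 225

½·tridiag(1,0,1) at n=67: λ_k = cos(kπ/68); max |λ| at k=1 ⇒ ρ_J = cos(π/68) ≈ 0.9989330.
√(1−ρ_J²) simplifies to sin(π/68) = 0.0461835.
ω* = 2 / (1 + 0.0461835) = 2 / 1.0461835 ≈ 1.9117105.
ρ_SOR = ω* − 1 ≈ 0.9117105.
m ≥ 9·ln10 / (−ln 0.9117105) = 224.199; smallest integer m = 225.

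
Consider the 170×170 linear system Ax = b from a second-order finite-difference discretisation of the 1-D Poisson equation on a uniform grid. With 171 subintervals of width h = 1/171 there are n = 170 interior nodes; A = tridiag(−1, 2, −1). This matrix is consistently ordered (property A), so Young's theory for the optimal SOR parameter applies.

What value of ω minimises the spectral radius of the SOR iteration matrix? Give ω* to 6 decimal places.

ω* = 1.963921

spectrum of D⁻¹(L+U) = {cos(kπ/171) : 1≤k≤170}; ρ_J = cos(π/171) = 0.999831.
1 − cos²(π/171) = sin²(π/171) ⇒ √(1−ρ_J²) = sin(π/171) = 0.0183709.
Young: ω* = 2/(1+√(1−ρ_J²)) = 2/(1+0.0183709) = 2/1.0183709 = 1.963921.
ρ(B_{ω*}) = ω*−1 = 0.963921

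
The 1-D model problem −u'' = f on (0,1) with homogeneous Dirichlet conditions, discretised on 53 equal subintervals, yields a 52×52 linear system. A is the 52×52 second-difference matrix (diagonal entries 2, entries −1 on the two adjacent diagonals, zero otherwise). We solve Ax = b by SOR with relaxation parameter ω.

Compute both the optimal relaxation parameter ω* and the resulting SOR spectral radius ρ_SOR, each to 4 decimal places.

ω* = 1.8881, ρ_SOR = 0.8881

ρ_J = max_k |cos(kπ/53)| = cos(π/53) = 0.9982
√(1 − cos²(π/53)) = sin(π/53) ≈ 0.05924.
Then 2/(1+√(1−ρ_J²)) = 2/(1+0.05924); ω* = 2/1.05924 = 1.8881.
ρ_SOR = ω* − 1 ≈ 0.8881.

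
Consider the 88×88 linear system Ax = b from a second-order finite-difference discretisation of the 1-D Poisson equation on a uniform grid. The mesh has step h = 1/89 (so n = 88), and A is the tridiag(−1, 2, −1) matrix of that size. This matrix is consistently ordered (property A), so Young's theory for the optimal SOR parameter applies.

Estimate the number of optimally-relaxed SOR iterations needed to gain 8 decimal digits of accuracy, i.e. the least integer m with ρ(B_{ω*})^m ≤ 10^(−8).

m = 261

B_J for the 88×88 system has eigenvalues cos(kπ/89); ρ_J = cos(π/89) = 0.9993771.
√(1−ρ_J²) = |sin(π/89)| = 0.0352915
Then 2/(1+√(1−ρ_J²)) = 2/(1+0.0352915); ω* = 2/1.0352915 = 1.9318231.
ρ_SOR = ω* − 1 = 1.9318231 − 1 = 0.9318231.
Need (0.9318231)^m ≤ 10^(−8): m ≥ 8·ln10/|ln 0.9318231| = 18.4207/0.0706123 = 260.871 ⇒ m = 261.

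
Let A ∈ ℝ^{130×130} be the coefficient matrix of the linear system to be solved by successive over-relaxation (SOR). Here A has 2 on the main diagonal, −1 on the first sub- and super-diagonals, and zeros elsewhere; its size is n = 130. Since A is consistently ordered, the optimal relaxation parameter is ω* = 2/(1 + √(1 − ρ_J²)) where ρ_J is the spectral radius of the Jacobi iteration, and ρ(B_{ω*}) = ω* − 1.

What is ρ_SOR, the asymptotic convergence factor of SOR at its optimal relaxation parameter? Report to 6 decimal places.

ρ_SOR = 0.953164

½·tridiag(1,0,1) at n=130: λ_k = cos(kπ/131); max |λ| at k=1 ⇒ ρ_J = cos(π/131) ≈ 0.999712.
√(1−ρ_J²) = |sin(π/131)| = 0.0239793
So ω* = 2/1.0239793 = 1.953164 (Young).
Hence ρ(B_{ω*}) = 1.953164 − 1 = 0.953164.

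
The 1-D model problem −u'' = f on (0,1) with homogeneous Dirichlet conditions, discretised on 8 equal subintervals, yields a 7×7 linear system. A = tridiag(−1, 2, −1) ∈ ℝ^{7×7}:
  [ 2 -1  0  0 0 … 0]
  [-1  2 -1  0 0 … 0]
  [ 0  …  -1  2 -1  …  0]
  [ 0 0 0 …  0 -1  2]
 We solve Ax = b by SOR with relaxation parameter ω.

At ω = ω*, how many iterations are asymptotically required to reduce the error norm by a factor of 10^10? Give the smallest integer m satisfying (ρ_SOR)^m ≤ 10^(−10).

With n=7, ρ(Jacobi) = cos(π/8) = 0.9238795.
root = sin(π/8) = 0.3826834  (since 1−cos² = sin²).
So ω* = 2/1.3826834 = 1.4464627 (Young).
ρ_SOR = ω* − 1 = 1.4464627 − 1 = 0.4464627.
For 10 digits: m = 10·ln10 / (−ln 0.4464627) = 23.0259/0.806399 = 28.554; round up → m = 29.

m = 29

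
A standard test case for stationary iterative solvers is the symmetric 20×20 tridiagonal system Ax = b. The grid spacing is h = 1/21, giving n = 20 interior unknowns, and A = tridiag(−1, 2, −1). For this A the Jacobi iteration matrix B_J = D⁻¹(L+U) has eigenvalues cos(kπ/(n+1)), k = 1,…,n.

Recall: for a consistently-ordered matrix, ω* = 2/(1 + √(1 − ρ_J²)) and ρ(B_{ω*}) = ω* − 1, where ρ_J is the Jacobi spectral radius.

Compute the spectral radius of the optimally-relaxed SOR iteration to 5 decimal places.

ρ_SOR = 0.74058

With n=20, ρ(Jacobi) = cos(π/21) = 0.98883.
√(1−ρ_J²) simplifies to sin(π/21) = 0.149042.
ω* = 2/(1 + 0.149042) = 2/1.149042 = 1.74058.
At ω = 1.74058 every |λ(B_ω)| = ω−1, so ρ_SOR = 0.74058.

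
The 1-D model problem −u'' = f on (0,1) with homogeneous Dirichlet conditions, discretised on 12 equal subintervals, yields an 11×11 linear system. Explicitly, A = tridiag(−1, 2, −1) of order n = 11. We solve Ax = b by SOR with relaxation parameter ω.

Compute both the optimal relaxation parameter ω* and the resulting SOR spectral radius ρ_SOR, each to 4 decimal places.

ω* = 1.5888, ρ_SOR = 0.5888

With n=11, ρ(Jacobi) = cos(π/12) = 0.9659.
root = sin(π/12) = 0.25882  (since 1−cos² = sin²).
Young: ω* = 2/(1+√(1−ρ_J²)) = 2/(1+0.25882) = 2/1.25882 = 1.5888.
At ω = 1.5888 every |λ(B_ω)| = ω−1, so ρ_SOR = 0.5888.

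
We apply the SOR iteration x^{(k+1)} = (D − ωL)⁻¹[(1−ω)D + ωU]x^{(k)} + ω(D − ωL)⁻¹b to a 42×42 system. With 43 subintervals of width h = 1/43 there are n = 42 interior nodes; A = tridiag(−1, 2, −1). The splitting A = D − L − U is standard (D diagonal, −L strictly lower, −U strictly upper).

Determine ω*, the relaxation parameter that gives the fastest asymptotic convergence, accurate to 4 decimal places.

[ρ_J] n=42: ρ(B_J) = cos(π/(n+1)) = cos(π/43) = 0.9973.
1 − cos²(π/43) = sin²(π/43) ⇒ √(1−ρ_J²) = sin(π/43) = 0.07300.
So ω* = 2/1.07300 = 1.8639 (Young).
Hence ρ(B_{ω*}) = 1.8639 − 1 = 0.8639.

ω* = 1.8639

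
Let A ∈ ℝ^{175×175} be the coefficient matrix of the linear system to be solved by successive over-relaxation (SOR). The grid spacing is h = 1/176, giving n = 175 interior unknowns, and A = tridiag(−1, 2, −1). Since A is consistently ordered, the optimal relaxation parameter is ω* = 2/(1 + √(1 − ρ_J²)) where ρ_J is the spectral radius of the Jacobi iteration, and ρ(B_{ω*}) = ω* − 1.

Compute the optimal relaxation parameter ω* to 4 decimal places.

ω* = 1.9649

spectrum of D⁻¹(L+U) = {cos(kπ/176) : 1≤k≤175}; ρ_J = cos(π/176) = 0.9998.
√(1−ρ_J²) simplifies to sin(π/176) = 0.01785.
So ω* = 2/1.01785 = 1.9649 (Young).
ρ(B_{ω*}) = ω*−1 = 0.9649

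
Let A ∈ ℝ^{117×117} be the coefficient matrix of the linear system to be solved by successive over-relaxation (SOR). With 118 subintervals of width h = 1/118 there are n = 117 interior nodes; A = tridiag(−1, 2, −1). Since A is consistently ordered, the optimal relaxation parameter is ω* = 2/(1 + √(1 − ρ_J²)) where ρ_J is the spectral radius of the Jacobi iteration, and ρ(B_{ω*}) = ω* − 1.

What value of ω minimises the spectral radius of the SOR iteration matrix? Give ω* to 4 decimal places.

spectrum of D⁻¹(L+U) = {cos(kπ/118) : 1≤k≤117}; ρ_J = cos(π/118) = 0.9996.
√(1−ρ_J²) = |sin(π/118)| = 0.02662
ω* = 2/(1 + 0.02662) = 2/1.02662 = 1.9481.
Hence ρ(B_{ω*}) = 1.9481 − 1 = 0.9481.

ω* = 1.9481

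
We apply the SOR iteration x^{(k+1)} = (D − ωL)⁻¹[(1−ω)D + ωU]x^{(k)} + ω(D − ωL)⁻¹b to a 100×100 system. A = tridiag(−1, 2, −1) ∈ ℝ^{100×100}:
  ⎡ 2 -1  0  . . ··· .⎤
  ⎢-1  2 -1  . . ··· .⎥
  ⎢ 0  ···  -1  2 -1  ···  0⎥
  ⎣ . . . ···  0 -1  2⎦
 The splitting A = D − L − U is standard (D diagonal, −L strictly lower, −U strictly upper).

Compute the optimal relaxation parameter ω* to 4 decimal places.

ω* = 1.9397

n=100: λ(B_J) = 1 − λ(A)/2 = cos(kπ/101); k=1 gives ρ_J = 0.9995.
√(1−ρ_J²) = |sin(π/101)| = 0.03110
So ω* = 2/1.03110 = 1.9397 (Young).
ρ_SOR = ω* − 1 = 1.9397 − 1 = 0.9397.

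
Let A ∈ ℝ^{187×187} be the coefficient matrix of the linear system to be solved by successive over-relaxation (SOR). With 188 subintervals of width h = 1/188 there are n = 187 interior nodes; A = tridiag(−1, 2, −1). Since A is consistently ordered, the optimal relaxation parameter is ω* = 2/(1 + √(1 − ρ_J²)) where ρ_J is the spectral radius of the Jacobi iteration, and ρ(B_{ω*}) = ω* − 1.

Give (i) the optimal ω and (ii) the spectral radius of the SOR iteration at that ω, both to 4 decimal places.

spectrum of D⁻¹(L+U) = {cos(kπ/188) : 1≤k≤187}; ρ_J = cos(π/188) = 0.9999.
1 − cos²(π/188) = sin²(π/188) ⇒ √(1−ρ_J²) = sin(π/188) = 0.01671.
Young: ω* = 2/(1+√(1−ρ_J²)) = 2/(1+0.01671) = 2/1.01671 = 1.9671.
ρ_SOR = ω* − 1 = 1.9671 − 1 = 0.9671.

ω* = 1.9671, ρ_SOR = 0.9671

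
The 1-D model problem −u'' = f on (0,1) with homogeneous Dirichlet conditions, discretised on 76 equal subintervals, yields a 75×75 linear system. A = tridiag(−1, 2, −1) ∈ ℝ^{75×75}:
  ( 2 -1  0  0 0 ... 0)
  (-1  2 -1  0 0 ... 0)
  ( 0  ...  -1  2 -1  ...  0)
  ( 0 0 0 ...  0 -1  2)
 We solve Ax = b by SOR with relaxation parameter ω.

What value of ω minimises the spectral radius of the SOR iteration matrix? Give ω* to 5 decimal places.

ω* = 1.92063

With n=75, ρ(Jacobi) = cos(π/76) = 0.99915.
√(1−ρ_J²) simplifies to sin(π/76) = 0.041325.
Young: ω* = 2/(1+√(1−ρ_J²)) = 2/(1+0.041325) = 2/1.041325 = 1.92063.
ρ_SOR = ω* − 1 = 1.92063 − 1 = 0.92063.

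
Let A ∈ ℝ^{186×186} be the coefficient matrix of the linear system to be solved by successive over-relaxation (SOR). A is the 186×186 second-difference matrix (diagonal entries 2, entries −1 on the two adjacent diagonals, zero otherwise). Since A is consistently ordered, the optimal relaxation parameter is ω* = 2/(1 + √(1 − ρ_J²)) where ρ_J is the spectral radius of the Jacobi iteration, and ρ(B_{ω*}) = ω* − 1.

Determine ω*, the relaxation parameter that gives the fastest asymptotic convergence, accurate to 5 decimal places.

ω* = 1.96696

spectrum of D⁻¹(L+U) = {cos(kπ/187) : 1≤k≤186}; ρ_J = cos(π/187) = 0.99986.
root = sin(π/187) = 0.016799  (since 1−cos² = sin²).
ω* = 2/(1 + 0.016799) = 2/1.016799 = 1.96696.
[ρ_SOR] ω* − 1 = 0.96696.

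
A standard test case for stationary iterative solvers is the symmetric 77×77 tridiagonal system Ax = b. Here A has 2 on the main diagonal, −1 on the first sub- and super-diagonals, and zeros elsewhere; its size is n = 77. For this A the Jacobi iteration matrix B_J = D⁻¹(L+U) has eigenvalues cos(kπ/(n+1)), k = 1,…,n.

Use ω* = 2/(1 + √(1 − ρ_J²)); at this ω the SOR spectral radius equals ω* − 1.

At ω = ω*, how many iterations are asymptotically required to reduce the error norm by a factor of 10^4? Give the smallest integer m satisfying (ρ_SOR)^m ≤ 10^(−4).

m = 115

ρ_J = max_k |cos(kπ/78)| = cos(π/78) = 0.9991890
√(1−ρ_J²) simplifies to sin(π/78) = 0.0402659.
[ω*] 2 ÷ (1 + 0.0402659) = 2 ÷ 1.0402659 = 1.9225854.
[ρ_SOR] ω* − 1 = 0.9225854.
ρ_SOR^m ≤ 10^(−4) ⇔ m ≥ 4·ln10/(−ln 0.9225854) = 9.21034/0.0805753 = 114.307; m = ⌈114.307⌉ = 115.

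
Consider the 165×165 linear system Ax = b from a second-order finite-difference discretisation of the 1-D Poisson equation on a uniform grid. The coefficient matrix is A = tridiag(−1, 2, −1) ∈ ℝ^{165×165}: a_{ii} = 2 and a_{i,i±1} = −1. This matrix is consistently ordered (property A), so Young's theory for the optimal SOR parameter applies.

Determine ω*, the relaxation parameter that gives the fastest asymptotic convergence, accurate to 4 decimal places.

ρ_J = max_k |cos(kπ/166)| = cos(π/166) = 0.9998
√(1−ρ_J²) = |sin(π/166)| = 0.01892
ω* = 2/(1+0.01892) = 1.9629
ρ_SOR = ω* − 1 = 1.9629 − 1 = 0.9629.

ω* = 1.9629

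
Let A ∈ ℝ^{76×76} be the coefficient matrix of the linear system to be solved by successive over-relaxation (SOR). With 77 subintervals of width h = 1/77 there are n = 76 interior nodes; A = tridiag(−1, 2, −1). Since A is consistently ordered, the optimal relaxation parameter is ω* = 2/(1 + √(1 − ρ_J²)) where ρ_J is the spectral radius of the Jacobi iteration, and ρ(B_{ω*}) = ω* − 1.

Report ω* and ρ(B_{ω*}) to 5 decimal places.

ω* = 1.92162, ρ_SOR = 0.92162

spectrum of D⁻¹(L+U) = {cos(kπ/77) : 1≤k≤76}; ρ_J = cos(π/77) = 0.99917.
√(1 − cos²(π/77)) = sin(π/77) ≈ 0.040789.
[ω*] 2 ÷ (1 + 0.040789) = 2 ÷ 1.040789 = 1.92162.
Hence ρ(B_{ω*}) = 1.92162 − 1 = 0.92162.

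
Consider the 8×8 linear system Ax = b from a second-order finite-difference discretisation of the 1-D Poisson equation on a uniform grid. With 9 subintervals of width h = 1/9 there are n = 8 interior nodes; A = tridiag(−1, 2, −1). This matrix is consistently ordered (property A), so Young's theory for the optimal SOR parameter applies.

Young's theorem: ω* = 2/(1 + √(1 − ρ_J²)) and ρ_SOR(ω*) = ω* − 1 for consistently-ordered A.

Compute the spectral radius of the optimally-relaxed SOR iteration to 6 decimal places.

ρ_SOR = 0.490291

spectrum of D⁻¹(L+U) = {cos(kπ/9) : 1≤k≤8}; ρ_J = cos(π/9) = 0.939693.
√(1 − cos²(π/9)) = sin(π/9) ≈ 0.3420201.
ω* = 2/(1+0.3420201) = 1.490291
ρ_SOR = ω* − 1 = 1.490291 − 1 = 0.490291.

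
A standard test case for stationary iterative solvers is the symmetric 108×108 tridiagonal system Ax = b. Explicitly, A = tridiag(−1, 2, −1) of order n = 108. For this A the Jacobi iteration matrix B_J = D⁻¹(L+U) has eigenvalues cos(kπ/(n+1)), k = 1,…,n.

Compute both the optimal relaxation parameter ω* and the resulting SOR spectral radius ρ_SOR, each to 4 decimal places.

ω* = 1.9440, ρ_SOR = 0.9440

spectrum of D⁻¹(L+U) = {cos(kπ/109) : 1≤k≤108}; ρ_J = cos(π/109) = 0.9996.
√(1 − cos²(π/109)) = sin(π/109) ≈ 0.02882.
Then 2/(1+√(1−ρ_J²)) = 2/(1+0.02882); ω* = 2/1.02882 = 1.9440.
[ρ_SOR] ω* − 1 = 0.9440.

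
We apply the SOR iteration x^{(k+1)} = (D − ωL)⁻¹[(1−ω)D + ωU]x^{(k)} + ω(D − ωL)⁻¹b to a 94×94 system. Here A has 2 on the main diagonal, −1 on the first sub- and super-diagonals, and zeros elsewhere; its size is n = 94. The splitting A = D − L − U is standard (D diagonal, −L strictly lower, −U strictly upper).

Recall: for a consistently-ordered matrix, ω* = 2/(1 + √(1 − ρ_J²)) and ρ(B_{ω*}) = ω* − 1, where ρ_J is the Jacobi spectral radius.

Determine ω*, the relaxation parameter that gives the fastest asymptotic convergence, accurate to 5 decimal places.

n=94: λ(B_J) = 1 − λ(A)/2 = cos(kπ/95); k=1 gives ρ_J = 0.99945.
√(1−ρ_J²) simplifies to sin(π/95) = 0.033063.
ω* = 2/(1+0.033063) = 1.93599
ρ_SOR = ω* − 1 = 1.93599 − 1 = 0.93599.

ω* = 1.93599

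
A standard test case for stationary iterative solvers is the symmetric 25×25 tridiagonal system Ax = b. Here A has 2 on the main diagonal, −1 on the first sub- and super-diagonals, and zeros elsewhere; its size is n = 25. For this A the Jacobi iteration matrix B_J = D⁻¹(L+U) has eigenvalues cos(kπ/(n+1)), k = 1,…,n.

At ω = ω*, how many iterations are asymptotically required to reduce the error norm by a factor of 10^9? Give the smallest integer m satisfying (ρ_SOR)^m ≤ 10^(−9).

m = 86

spectrum of D⁻¹(L+U) = {cos(kπ/26) : 1≤k≤25}; ρ_J = cos(π/26) = 0.9927089.
√(1 − cos²(π/26)) = sin(π/26) ≈ 0.1205367.
[ω*] 2 ÷ (1 + 0.1205367) = 2 ÷ 1.1205367 = 1.7848590.
and ρ(B_{ω*}) = 1.7848590 − 1 = 0.7848590.
For 9 digits: m = 9·ln10 / (−ln 0.7848590) = 20.7233/0.242251 = 85.545; round up → m = 86.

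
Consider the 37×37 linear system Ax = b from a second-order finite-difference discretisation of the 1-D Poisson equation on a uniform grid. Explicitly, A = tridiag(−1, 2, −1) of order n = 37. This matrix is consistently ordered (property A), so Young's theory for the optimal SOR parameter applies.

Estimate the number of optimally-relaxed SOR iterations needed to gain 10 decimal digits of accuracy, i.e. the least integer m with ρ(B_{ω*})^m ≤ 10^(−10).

With n=37, ρ(Jacobi) = cos(π/38) = 0.9965845.
1 − cos²(π/38) = sin²(π/38) ⇒ √(1−ρ_J²) = sin(π/38) = 0.0825793.
Then 2/(1+√(1−ρ_J²)) = 2/(1+0.0825793); ω* = 2/1.0825793 = 1.8474397.
ρ_SOR = ω* − 1 ≈ 0.8474397.
For 10 digits: m = 10·ln10 / (−ln 0.8474397) = 23.0259/0.165536 = 139.099; round up → m = 140.

m = 140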